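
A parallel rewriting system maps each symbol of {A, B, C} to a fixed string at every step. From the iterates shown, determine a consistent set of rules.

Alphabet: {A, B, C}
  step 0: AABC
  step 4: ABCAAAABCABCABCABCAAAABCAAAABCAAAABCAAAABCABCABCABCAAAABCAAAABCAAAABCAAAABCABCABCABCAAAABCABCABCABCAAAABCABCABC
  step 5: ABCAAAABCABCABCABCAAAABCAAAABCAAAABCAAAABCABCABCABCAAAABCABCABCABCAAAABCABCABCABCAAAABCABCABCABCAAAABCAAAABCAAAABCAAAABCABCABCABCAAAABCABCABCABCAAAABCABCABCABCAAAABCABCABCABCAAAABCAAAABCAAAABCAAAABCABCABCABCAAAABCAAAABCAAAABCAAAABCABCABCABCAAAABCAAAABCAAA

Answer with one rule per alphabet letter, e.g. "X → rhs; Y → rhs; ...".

A->ABC, B->AA, C->A

  step 4 ⇒ step 5: ABCAAAABCABCABCABCAAAABCAAAABCAAAABCAAAABCABCABCABCAAAABCAAAABCAAAABCAAAABCABCABCABCAAAABCABCABCABCAAAABCABCABC ⇒ ABC·AA·A·ABC·ABC·ABC·ABC·AA·A·ABC·AA·A·ABC·AA·A·ABC·AA·A·ABC·ABC·ABC·ABC·AA·A·ABC·ABC·ABC·ABC·AA·A·ABC·ABC·ABC·ABC·AA·A·ABC·ABC·ABC·ABC·AA·A·ABC·AA·A·ABC·AA·A·ABC·AA·A·ABC·ABC·ABC·ABC·AA·A·ABC·ABC·ABC·ABC·AA·A·ABC·ABC·ABC·ABC·AA·A·ABC·ABC·ABC·ABC·AA·A·ABC·AA·A·ABC·AA·A·ABC·AA·A·ABC·ABC·ABC·ABC·AA·A·ABC·AA·A·ABC·AA·A·ABC·AA·A·ABC·ABC·ABC·ABC·AA·A·ABC·AA·A·ABC·AA·A
    A ↦ ABC
    B ↦ AA
    C ↦ A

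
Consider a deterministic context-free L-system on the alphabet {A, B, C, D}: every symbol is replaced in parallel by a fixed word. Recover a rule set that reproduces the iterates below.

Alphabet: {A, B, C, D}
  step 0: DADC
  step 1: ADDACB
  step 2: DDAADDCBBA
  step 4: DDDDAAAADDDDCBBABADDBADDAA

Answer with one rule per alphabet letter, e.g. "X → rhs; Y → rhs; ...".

  step 1 ⇒ step 2: ADDACB ⇒ DD·A·A·DD·CB·BA
    A ↦ DD
    B ↦ BA
    C ↦ CB
    D ↦ A

A->DD, B->BA, C->CB, D->A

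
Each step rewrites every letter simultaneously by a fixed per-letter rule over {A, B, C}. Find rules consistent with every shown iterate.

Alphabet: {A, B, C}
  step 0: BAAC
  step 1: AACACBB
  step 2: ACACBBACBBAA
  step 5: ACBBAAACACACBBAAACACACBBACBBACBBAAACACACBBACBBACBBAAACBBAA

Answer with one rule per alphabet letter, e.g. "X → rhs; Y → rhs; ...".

A->AC, B->A, C->BB

  step 1 ⇒ step 2: AACACBB ⇒ AC·AC·BB·AC·BB·A·A
    A ↦ AC
    B ↦ A
    C ↦ BB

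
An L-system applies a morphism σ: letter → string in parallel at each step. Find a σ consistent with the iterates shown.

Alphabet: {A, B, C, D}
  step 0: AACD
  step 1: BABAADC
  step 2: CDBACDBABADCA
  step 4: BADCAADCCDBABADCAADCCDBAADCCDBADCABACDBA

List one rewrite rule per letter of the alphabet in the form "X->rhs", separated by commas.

A->BA, B->CD, C->A, D->DC

  step 1 ⇒ step 2: BABAADC ⇒ CD·BA·CD·BA·BA·DC·A
    A ↦ BA
    B ↦ CD
    C ↦ A
    D ↦ DC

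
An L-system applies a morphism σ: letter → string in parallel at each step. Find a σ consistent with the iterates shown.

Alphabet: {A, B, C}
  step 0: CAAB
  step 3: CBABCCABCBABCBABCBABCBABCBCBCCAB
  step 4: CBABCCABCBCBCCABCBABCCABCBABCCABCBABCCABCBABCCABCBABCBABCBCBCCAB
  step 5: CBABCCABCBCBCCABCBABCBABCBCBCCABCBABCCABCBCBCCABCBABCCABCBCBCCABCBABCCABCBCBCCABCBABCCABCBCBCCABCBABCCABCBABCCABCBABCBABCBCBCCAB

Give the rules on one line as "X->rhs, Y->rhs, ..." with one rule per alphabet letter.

A->CC, B->AB, C->CB

  step 4 ⇒ step 5: CBABCCABCBCBCCABCBABCCABCBABCCABCBABCCABCBABCCABCBABCBABCBCBCCAB ⇒ CB·AB·CC·AB·CB·CB·CC·AB·CB·AB·CB·AB·CB·CB·CC·AB·CB·AB·CC·AB·CB·CB·CC·AB·CB·AB·CC·AB·CB·CB·CC·AB·CB·AB·CC·AB·CB·CB·CC·AB·CB·AB·CC·AB·CB·CB·CC·AB·CB·AB·CC·AB·CB·AB·CC·AB·CB·AB·CB·AB·CB·CB·CC·AB
    A ↦ CC
    B ↦ AB
    C ↦ CB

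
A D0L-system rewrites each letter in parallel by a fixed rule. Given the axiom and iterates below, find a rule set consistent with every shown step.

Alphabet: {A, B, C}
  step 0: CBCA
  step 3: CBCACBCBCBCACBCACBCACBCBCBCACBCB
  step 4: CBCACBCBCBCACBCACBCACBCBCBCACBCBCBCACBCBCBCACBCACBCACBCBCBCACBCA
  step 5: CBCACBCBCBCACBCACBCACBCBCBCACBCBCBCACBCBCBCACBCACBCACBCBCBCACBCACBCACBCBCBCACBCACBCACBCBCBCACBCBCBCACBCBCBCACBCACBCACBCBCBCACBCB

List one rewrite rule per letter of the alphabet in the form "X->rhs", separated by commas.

  step 4 ⇒ step 5: CBCACBCBCBCACBCACBCACBCBCBCACBCBCBCACBCBCBCACBCACBCACBCBCBCACBCA ⇒ CB·CA·CB·CB·CB·CA·CB·CA·CB·CA·CB·CB·CB·CA·CB·CB·CB·CA·CB·CB·CB·CA·CB·CA·CB·CA·CB·CB·CB·CA·CB·CA·CB·CA·CB·CB·CB·CA·CB·CA·CB·CA·CB·CB·CB·CA·CB·CB·CB·CA·CB·CB·CB·CA·CB·CA·CB·CA·CB·CB·CB·CA·CB·CB
    A ↦ CB
    B ↦ CA
    C ↦ CB

A->CB, B->CA, C->CB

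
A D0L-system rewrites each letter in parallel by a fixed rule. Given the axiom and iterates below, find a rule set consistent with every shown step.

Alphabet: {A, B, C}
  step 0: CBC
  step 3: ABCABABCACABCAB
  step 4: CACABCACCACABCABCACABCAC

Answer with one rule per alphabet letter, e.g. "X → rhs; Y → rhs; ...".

  step 3 ⇒ step 4: ABCABABCACABCAB ⇒ C·AC·AB·C·AC·C·AC·AB·C·AB·C·AC·AB·C·AC
    A ↦ C
    B ↦ AC
    C ↦ AB

A->C, B->AC, C->AB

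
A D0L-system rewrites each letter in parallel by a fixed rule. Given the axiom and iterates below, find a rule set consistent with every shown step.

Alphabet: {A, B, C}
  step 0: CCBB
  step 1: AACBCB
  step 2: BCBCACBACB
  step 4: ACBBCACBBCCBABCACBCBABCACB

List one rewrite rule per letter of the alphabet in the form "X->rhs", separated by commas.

  step 1 ⇒ step 2: AACBCB ⇒ BC·BC·A·CB·A·CB
    A ↦ BC
    B ↦ CB
    C ↦ A

A->BC, B->CB, C->A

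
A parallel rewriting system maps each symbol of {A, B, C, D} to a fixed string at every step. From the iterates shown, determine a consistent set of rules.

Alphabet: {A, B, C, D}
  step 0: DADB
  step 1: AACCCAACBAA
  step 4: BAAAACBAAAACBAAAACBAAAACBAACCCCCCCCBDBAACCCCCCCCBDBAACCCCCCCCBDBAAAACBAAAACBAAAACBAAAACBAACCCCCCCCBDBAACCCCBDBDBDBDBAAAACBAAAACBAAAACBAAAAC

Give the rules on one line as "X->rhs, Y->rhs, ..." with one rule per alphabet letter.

  step 0 ⇒ step 1: DADB ⇒ AAC·CC·AAC·BAA
    A ↦ CC
    B ↦ BAA
    D ↦ AAC
    C ↦ BD  (constrained at step 1)

A->CC, B->BAA, C->BD, D->AAC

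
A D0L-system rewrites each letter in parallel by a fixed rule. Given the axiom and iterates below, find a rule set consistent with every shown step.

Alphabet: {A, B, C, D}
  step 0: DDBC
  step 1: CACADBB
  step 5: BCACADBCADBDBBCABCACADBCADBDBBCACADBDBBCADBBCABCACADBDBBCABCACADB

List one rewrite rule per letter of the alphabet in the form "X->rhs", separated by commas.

A->CA, B->DB, C->B, D->CA

  step 0 ⇒ step 1: DDBC ⇒ CA·CA·DB·B
    B ↦ DB
    C ↦ B
    D ↦ CA
    A ↦ CA  (constrained at step 1)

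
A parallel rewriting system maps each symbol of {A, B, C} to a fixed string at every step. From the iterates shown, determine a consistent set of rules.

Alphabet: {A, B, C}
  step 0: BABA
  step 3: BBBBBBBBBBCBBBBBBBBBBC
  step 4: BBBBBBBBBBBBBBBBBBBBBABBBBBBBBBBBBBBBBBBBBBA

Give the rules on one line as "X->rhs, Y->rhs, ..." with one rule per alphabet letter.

A->C, B->BB, C->BA

  step 3 ⇒ step 4: BBBBBBBBBBCBBBBBBBBBBC ⇒ BB·BB·BB·BB·BB·BB·BB·BB·BB·BB·BA·BB·BB·BB·BB·BB·BB·BB·BB·BB·BB·BA
    B ↦ BB
    C ↦ BA
    A ↦ C  (constrained at step 0)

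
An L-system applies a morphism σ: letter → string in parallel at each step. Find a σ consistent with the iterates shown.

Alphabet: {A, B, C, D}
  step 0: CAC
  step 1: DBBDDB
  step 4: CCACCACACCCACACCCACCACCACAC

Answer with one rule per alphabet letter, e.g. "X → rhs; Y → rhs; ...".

  step 0 ⇒ step 1: CAC ⇒ DB·BD·DB
    A ↦ BD
    C ↦ DB
    B ↦ CA  (constrained at step 1)
    D ↦ C  (constrained at step 1)

A->BD, B->CA, C->DB, D->C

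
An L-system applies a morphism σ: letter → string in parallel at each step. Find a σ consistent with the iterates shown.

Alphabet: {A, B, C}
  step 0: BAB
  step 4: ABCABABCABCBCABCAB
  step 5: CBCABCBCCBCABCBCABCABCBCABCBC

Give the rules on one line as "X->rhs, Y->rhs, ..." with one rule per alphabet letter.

A->CB, B->C, C->AB

  step 4 ⇒ step 5: ABCABABCABCBCABCAB ⇒ CB·C·AB·CB·C·CB·C·AB·CB·C·AB·C·AB·CB·C·AB·CB·C
    A ↦ CB
    B ↦ C
    C ↦ AB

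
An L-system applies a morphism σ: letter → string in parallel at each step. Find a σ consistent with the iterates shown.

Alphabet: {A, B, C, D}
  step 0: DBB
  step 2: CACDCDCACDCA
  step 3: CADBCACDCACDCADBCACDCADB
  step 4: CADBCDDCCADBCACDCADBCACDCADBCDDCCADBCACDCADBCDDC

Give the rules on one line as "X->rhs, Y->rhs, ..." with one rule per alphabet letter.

  step 3 ⇒ step 4: CADBCACDCACDCADBCACDCADB ⇒ CA·DB·CD·DC·CA·DB·CA·CD·CA·DB·CA·CD·CA·DB·CD·DC·CA·DB·CA·CD·CA·DB·CD·DC
    A ↦ DB
    B ↦ DC
    C ↦ CA
    D ↦ CD

A->DB, B->DC, C->CA, D->CD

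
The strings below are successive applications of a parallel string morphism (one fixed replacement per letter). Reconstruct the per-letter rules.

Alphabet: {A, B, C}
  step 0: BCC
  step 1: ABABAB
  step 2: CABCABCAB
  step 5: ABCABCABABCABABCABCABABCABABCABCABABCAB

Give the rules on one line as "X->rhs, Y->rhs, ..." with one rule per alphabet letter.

A->C, B->AB, C->AB

  step 1 ⇒ step 2: ABABAB ⇒ C·AB·C·AB·C·AB
    A ↦ C
    B ↦ AB
  step 0 ⇒ step 1: BCC ⇒ AB·AB·AB
    C ↦ AB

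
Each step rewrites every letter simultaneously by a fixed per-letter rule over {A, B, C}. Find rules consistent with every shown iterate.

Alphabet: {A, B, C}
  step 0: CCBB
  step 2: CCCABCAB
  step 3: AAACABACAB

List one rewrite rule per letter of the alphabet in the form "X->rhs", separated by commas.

A->C, B->AB, C->A

  step 2 ⇒ step 3: CCCABCAB ⇒ A·A·A·C·AB·A·C·AB
    A ↦ C
    B ↦ AB
    C ↦ A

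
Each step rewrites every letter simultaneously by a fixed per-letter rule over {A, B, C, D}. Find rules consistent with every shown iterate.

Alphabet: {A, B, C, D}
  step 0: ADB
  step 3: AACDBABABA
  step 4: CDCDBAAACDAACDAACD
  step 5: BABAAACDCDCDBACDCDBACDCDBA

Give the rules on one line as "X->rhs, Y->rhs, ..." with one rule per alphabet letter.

A->CD, B->AA, C->B, D->A

  step 4 ⇒ step 5: CDCDBAAACDAACDAACD ⇒ B·A·B·A·AA·CD·CD·CD·B·A·CD·CD·B·A·CD·CD·B·A
    A ↦ CD
    B ↦ AA
    C ↦ B
    D ↦ A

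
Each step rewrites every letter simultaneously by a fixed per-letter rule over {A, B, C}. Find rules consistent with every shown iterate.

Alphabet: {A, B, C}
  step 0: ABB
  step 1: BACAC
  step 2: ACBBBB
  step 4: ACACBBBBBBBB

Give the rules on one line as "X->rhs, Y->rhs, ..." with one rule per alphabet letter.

A->B, B->AC, C->B

  step 1 ⇒ step 2: BACAC ⇒ AC·B·B·B·B
    A ↦ B
    B ↦ AC
    C ↦ B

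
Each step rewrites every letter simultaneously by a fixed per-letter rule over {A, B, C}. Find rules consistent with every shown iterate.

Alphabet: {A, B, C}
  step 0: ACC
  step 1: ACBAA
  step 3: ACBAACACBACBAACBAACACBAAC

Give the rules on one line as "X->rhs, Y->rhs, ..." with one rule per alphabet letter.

  step 0 ⇒ step 1: ACC ⇒ ACB·A·A
    A ↦ ACB
    C ↦ A
    B ↦ AC  (constrained at step 1)

A->ACB, B->AC, C->A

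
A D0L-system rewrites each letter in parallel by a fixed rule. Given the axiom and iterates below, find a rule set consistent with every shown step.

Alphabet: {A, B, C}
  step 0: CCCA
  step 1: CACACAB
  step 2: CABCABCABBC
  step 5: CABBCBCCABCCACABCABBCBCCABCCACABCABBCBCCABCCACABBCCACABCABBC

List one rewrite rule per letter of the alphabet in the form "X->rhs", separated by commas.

A->B, B->BC, C->CA

  step 1 ⇒ step 2: CACACAB ⇒ CA·B·CA·B·CA·B·BC
    A ↦ B
    B ↦ BC
    C ↦ CA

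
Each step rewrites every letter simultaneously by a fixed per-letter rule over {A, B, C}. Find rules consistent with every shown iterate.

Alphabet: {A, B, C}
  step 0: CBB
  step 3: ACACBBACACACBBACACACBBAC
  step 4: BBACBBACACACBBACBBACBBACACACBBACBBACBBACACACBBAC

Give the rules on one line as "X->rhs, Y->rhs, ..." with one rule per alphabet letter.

A->BB, B->AC, C->AC

  step 3 ⇒ step 4: ACACBBACACACBBACACACBBAC ⇒ BB·AC·BB·AC·AC·AC·BB·AC·BB·AC·BB·AC·AC·AC·BB·AC·BB·AC·BB·AC·AC·AC·BB·AC
    A ↦ BB
    B ↦ AC
    C ↦ AC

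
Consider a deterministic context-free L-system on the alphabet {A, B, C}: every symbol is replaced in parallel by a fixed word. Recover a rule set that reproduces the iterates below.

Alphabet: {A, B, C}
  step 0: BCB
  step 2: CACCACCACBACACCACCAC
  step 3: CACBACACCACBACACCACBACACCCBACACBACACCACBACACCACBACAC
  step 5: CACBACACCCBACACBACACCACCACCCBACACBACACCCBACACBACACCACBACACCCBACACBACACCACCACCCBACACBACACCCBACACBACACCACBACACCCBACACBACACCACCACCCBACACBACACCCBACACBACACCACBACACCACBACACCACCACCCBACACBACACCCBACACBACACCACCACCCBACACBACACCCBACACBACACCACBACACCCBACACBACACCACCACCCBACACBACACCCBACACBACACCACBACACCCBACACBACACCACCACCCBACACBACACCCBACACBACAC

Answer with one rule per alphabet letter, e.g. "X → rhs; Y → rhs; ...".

  step 2 ⇒ step 3: CACCACCACBACACCACCAC ⇒ CAC·BA·CAC·CAC·BA·CAC·CAC·BA·CAC·CC·BA·CAC·BA·CAC·CAC·BA·CAC·CAC·BA·CAC
    A ↦ BA
    B ↦ CC
    C ↦ CAC

A->BA, B->CC, C->CAC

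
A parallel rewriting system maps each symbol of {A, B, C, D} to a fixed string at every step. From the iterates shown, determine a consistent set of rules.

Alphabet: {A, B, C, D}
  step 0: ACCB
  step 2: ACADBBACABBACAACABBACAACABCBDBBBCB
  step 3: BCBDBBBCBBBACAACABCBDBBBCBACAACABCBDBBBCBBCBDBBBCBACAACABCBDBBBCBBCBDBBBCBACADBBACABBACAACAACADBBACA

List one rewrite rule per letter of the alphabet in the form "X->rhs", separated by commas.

A->BCB, B->ACA, C->DBB, D->BB

  step 2 ⇒ step 3: ACADBBACABBACAACABBACAACABCBDBBBCB ⇒ BCB·DBB·BCB·BB·ACA·ACA·BCB·DBB·BCB·ACA·ACA·BCB·DBB·BCB·BCB·DBB·BCB·ACA·ACA·BCB·DBB·BCB·BCB·DBB·BCB·ACA·DBB·ACA·BB·ACA·ACA·ACA·DBB·ACA
    A ↦ BCB
    B ↦ ACA
    C ↦ DBB
    D ↦ BB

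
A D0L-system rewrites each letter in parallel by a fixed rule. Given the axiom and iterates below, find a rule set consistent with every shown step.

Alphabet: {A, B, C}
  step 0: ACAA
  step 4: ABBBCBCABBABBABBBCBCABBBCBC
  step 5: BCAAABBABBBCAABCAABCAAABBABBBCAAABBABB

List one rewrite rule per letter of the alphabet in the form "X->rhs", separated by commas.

  step 4 ⇒ step 5: ABBBCBCABBABBABBBCBCABBBCBC ⇒ BC·A·A·A·BB·A·BB·BC·A·A·BC·A·A·BC·A·A·A·BB·A·BB·BC·A·A·A·BB·A·BB
    A ↦ BC
    B ↦ A
    C ↦ BB

A->BC, B->A, C->BB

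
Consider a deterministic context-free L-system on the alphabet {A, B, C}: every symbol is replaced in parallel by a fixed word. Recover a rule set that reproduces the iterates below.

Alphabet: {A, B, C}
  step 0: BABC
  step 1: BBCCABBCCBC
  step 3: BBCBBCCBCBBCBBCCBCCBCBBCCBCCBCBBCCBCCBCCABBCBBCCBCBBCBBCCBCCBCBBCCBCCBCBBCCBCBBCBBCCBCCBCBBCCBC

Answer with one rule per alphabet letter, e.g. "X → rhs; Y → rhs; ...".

A->CA, B->BBC, C->CBC

  step 0 ⇒ step 1: BABC ⇒ BBC·CA·BBC·CBC
    A ↦ CA
    B ↦ BBC
    C ↦ CBC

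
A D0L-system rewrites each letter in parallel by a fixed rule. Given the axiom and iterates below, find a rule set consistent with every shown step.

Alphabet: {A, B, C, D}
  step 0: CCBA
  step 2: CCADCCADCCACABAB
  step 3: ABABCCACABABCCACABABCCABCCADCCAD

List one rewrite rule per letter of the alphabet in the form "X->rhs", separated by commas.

  step 2 ⇒ step 3: CCADCCADCCACABAB ⇒ AB·AB·CC·AC·AB·AB·CC·AC·AB·AB·CC·AB·CC·AD·CC·AD
    A ↦ CC
    B ↦ AD
    C ↦ AB
    D ↦ AC

A->CC, B->AD, C->AB, D->AC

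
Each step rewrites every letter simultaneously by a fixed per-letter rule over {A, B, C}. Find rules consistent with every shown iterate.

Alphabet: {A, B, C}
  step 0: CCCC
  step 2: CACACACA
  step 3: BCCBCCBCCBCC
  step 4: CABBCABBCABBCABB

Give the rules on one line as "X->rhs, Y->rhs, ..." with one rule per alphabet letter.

  step 3 ⇒ step 4: BCCBCCBCCBCC ⇒ CA·B·B·CA·B·B·CA·B·B·CA·B·B
    B ↦ CA
    C ↦ B
  step 2 ⇒ step 3: CACACACA ⇒ B·CC·B·CC·B·CC·B·CC
    A ↦ CC

A->CC, B->CA, C->B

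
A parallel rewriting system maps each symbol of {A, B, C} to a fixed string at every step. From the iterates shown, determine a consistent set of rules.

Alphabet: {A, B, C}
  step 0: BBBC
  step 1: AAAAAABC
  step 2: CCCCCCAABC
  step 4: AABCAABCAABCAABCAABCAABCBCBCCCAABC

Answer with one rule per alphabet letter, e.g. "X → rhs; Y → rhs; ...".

  step 1 ⇒ step 2: AAAAAABC ⇒ C·C·C·C·C·C·AA·BC
    A ↦ C
    B ↦ AA
    C ↦ BC

A->C, B->AA, C->BC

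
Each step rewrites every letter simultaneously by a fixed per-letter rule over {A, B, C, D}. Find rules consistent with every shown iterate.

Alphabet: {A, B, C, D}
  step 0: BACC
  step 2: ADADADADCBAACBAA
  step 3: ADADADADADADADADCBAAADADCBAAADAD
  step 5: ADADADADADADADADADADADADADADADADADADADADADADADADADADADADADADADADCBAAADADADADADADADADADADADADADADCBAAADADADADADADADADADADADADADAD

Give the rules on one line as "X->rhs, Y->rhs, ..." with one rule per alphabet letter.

A->AD, B->AA, C->CB, D->AD

  step 2 ⇒ step 3: ADADADADCBAACBAA ⇒ AD·AD·AD·AD·AD·AD·AD·AD·CB·AA·AD·AD·CB·AA·AD·AD
    A ↦ AD
    B ↦ AA
    C ↦ CB
    D ↦ AD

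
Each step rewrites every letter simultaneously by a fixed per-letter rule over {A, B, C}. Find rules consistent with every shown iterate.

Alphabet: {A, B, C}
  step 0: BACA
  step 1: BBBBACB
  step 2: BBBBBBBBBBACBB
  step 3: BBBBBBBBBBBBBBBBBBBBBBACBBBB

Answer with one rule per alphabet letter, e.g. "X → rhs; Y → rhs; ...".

A->B, B->BB, C->BAC

  step 2 ⇒ step 3: BBBBBBBBBBACBB ⇒ BB·BB·BB·BB·BB·BB·BB·BB·BB·BB·B·BAC·BB·BB
    A ↦ B
    B ↦ BB
    C ↦ BAC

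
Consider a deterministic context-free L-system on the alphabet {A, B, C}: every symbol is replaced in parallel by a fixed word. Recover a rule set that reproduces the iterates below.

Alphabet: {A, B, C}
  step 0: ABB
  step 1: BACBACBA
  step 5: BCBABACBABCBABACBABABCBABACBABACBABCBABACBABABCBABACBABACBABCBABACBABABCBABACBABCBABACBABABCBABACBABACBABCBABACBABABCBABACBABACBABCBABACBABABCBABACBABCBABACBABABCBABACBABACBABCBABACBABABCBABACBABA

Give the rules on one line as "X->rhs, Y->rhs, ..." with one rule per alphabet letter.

A->BA, B->CBA, C->B

  step 0 ⇒ step 1: ABB ⇒ BA·CBA·CBA
    A ↦ BA
    B ↦ CBA
    C ↦ B  (constrained at step 1)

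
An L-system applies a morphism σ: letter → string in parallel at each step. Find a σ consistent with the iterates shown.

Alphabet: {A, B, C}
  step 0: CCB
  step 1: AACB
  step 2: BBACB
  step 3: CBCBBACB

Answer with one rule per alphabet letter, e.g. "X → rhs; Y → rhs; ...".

A->B, B->CB, C->A

  step 2 ⇒ step 3: BBACB ⇒ CB·CB·B·A·CB
    A ↦ B
    B ↦ CB
    C ↦ A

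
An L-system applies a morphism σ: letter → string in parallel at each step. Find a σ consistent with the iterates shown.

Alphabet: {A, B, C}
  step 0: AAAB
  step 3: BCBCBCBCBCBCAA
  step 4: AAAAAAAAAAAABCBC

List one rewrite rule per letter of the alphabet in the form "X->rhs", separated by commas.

  step 3 ⇒ step 4: BCBCBCBCBCBCAA ⇒ A·A·A·A·A·A·A·A·A·A·A·A·BC·BC
    A ↦ BC
    B ↦ A
    C ↦ A

A->BC, B->A, C->A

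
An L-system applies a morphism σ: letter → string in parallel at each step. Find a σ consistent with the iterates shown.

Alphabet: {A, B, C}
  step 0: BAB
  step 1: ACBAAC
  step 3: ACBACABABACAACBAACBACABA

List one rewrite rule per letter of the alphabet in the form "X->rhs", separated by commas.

  step 0 ⇒ step 1: BAB ⇒ AC·BA·AC
    A ↦ BA
    B ↦ AC
    C ↦ CA  (constrained at step 1)

A->BA, B->AC, C->CA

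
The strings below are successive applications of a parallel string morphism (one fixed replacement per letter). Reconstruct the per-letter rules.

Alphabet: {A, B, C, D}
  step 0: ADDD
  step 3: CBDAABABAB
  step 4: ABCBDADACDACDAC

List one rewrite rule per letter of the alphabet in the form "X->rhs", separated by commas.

  step 3 ⇒ step 4: CBDAABABAB ⇒ AB·C·B·DA·DA·C·DA·C·DA·C
    A ↦ DA
    B ↦ C
    C ↦ AB
    D ↦ B

A->DA, B->C, C->AB, D->B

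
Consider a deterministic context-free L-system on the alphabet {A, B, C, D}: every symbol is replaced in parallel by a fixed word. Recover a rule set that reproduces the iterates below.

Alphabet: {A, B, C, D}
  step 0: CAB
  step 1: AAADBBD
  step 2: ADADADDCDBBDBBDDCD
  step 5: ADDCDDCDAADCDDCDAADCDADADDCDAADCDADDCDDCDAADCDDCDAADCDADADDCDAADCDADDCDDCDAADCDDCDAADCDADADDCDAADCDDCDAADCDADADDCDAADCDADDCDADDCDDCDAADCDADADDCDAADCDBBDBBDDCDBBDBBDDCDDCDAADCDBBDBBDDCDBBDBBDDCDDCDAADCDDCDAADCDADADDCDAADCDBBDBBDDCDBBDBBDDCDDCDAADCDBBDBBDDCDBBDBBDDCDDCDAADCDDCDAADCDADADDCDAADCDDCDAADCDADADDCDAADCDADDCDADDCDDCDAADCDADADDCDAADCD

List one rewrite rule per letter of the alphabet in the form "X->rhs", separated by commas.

  step 1 ⇒ step 2: AAADBBD ⇒ AD·AD·AD·DCD·BBD·BBD·DCD
    A ↦ AD
    B ↦ BBD
    D ↦ DCD
  step 0 ⇒ step 1: CAB ⇒ AA·AD·BBD
    C ↦ AA

A->AD, B->BBD, C->AA, D->DCD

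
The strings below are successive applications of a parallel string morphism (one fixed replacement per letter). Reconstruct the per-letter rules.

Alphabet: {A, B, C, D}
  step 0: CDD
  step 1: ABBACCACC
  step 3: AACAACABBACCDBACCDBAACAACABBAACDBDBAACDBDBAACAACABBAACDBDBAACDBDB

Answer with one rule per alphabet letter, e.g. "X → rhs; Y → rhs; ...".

A->AAC, B->DB, C->ABB, D->ACC

  step 0 ⇒ step 1: CDD ⇒ ABB·ACC·ACC
    C ↦ ABB
    D ↦ ACC
    A ↦ AAC  (constrained at step 1)
    B ↦ DB  (constrained at step 1)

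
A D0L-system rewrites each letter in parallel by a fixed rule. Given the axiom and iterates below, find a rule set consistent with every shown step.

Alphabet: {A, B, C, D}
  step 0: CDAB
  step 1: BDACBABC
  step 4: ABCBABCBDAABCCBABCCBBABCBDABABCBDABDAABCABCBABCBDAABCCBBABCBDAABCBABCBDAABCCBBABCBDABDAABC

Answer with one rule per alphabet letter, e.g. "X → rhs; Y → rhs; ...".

A->B, B->ABC, C->BDA, D->C

  step 0 ⇒ step 1: CDAB ⇒ BDA·C·B·ABC
    A ↦ B
    B ↦ ABC
    C ↦ BDA
    D ↦ C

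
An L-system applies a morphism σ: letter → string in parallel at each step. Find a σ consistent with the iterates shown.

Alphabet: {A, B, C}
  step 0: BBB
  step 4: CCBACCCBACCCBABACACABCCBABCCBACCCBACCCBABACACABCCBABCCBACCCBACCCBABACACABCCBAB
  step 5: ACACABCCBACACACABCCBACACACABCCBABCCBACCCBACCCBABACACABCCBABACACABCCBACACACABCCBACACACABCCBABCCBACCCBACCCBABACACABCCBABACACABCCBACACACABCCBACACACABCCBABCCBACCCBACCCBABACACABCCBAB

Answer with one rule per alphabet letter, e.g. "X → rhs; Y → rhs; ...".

  step 4 ⇒ step 5: CCBACCCBACCCBABACACABCCBABCCBACCCBACCCBABACACABCCBABCCBACCCBACCCBABACACABCCBAB ⇒ AC·AC·AB·CCB·AC·AC·AC·AB·CCB·AC·AC·AC·AB·CCB·AB·CCB·AC·CCB·AC·CCB·AB·AC·AC·AB·CCB·AB·AC·AC·AB·CCB·AC·AC·AC·AB·CCB·AC·AC·AC·AB·CCB·AB·CCB·AC·CCB·AC·CCB·AB·AC·AC·AB·CCB·AB·AC·AC·AB·CCB·AC·AC·AC·AB·CCB·AC·AC·AC·AB·CCB·AB·CCB·AC·CCB·AC·CCB·AB·AC·AC·AB·CCB·AB
    A ↦ CCB
    B ↦ AB
    C ↦ AC

A->CCB, B->AB, C->AC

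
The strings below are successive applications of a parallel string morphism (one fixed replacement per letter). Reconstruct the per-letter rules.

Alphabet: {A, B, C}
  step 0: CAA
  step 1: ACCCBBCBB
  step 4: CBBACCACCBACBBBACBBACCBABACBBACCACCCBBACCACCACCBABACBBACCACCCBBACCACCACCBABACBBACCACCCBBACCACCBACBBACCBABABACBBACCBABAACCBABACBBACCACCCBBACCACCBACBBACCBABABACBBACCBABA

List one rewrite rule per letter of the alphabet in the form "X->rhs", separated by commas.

A->CBB, B->BA, C->ACC

  step 0 ⇒ step 1: CAA ⇒ ACC·CBB·CBB
    A ↦ CBB
    C ↦ ACC
    B ↦ BA  (constrained at step 1)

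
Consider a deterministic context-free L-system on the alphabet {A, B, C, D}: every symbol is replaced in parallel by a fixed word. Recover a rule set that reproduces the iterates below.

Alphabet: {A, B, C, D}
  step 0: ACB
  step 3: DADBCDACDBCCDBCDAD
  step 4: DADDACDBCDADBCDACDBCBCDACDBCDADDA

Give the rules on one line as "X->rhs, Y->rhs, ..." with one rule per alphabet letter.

  step 3 ⇒ step 4: DADBCDACDBCCDBCDAD ⇒ DA·D·DA·CD·BC·DA·D·BC·DA·CD·BC·BC·DA·CD·BC·DA·D·DA
    A ↦ D
    B ↦ CD
    C ↦ BC
    D ↦ DA

A->D, B->CD, C->BC, D->DA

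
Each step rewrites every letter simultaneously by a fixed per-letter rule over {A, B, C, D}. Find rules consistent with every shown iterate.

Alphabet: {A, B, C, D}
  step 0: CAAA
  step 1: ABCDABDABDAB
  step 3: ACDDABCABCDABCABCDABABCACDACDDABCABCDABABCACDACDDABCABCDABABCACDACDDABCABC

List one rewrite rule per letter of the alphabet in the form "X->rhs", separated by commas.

A->DAB, B->C, C->ABC, D->ACD

  step 0 ⇒ step 1: CAAA ⇒ ABC·DAB·DAB·DAB
    A ↦ DAB
    C ↦ ABC
    B ↦ C  (constrained at step 1)
    D ↦ ACD  (constrained at step 1)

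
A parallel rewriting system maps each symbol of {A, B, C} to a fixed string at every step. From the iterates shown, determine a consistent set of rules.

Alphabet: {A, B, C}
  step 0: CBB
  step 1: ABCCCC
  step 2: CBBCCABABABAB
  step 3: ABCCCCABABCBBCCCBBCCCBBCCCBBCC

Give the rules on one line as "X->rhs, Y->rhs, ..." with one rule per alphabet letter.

  step 2 ⇒ step 3: CBBCCABABABAB ⇒ AB·CC·CC·AB·AB·CBB·CC·CBB·CC·CBB·CC·CBB·CC
    A ↦ CBB
    B ↦ CC
    C ↦ AB

A->CBB, B->CC, C->AB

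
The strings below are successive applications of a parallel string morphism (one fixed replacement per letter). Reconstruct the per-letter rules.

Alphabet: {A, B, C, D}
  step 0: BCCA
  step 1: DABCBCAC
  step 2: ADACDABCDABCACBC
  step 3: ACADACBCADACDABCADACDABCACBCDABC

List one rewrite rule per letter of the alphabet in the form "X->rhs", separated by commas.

A->AC, B->DA, C->BC, D->AD

  step 2 ⇒ step 3: ADACDABCDABCACBC ⇒ AC·AD·AC·BC·AD·AC·DA·BC·AD·AC·DA·BC·AC·BC·DA·BC
    A ↦ AC
    B ↦ DA
    C ↦ BC
    D ↦ AD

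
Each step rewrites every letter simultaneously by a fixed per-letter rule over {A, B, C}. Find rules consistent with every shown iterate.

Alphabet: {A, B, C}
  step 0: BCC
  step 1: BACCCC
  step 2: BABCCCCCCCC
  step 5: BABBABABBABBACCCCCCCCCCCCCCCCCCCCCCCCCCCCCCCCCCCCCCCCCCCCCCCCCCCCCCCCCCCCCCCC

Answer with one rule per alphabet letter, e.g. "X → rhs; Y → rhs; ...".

  step 1 ⇒ step 2: BACCCC ⇒ BA·B·CC·CC·CC·CC
    A ↦ B
    B ↦ BA
    C ↦ CC

A->B, B->BA, C->CC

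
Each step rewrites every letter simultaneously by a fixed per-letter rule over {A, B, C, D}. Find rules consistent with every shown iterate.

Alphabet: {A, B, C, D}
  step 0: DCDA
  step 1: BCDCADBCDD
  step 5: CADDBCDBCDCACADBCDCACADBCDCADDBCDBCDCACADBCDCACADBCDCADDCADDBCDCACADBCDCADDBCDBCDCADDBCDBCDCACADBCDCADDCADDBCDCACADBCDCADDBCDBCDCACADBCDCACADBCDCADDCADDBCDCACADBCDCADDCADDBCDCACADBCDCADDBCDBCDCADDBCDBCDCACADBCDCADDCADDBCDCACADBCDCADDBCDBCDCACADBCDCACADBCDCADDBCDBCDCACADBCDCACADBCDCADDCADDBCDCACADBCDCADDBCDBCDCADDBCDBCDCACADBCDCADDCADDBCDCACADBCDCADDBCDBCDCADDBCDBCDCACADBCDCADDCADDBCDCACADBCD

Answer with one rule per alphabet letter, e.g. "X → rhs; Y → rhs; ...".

A->D, B->CA, C->CAD, D->BCD

  step 0 ⇒ step 1: DCDA ⇒ BCD·CAD·BCD·D
    A ↦ D
    C ↦ CAD
    D ↦ BCD
    B ↦ CA  (constrained at step 1)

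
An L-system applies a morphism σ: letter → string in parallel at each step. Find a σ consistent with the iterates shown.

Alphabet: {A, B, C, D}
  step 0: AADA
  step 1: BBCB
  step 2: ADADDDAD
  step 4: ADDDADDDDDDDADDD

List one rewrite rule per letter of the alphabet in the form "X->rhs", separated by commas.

  step 1 ⇒ step 2: BBCB ⇒ AD·AD·DD·AD
    B ↦ AD
    C ↦ DD
  step 0 ⇒ step 1: AADA ⇒ B·B·C·B
    A ↦ B
  step 0 ⇒ step 1: AADA ⇒ B·B·C·B
    D ↦ C

A->B, B->AD, C->DD, D->C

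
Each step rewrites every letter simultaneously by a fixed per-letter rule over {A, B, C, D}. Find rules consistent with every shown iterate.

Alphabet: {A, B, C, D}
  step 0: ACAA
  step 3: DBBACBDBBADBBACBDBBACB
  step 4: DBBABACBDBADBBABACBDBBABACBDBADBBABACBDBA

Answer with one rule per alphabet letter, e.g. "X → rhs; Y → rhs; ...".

  step 3 ⇒ step 4: DBBACBDBBADBBACBDBBACB ⇒ DB·BA·BA·CB·D·BA·DB·BA·BA·CB·DB·BA·BA·CB·D·BA·DB·BA·BA·CB·D·BA
    A ↦ CB
    B ↦ BA
    C ↦ D
    D ↦ DB

A->CB, B->BA, C->D, D->DB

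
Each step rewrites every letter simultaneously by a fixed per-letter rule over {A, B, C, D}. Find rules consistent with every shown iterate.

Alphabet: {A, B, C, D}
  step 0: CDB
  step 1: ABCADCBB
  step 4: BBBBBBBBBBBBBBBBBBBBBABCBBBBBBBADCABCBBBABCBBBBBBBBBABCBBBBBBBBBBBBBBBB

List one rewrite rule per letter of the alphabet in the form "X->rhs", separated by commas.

A->B, B->BB, C->ABC, D->ADC

  step 0 ⇒ step 1: CDB ⇒ ABC·ADC·BB
    B ↦ BB
    C ↦ ABC
    D ↦ ADC
    A ↦ B  (constrained at step 1)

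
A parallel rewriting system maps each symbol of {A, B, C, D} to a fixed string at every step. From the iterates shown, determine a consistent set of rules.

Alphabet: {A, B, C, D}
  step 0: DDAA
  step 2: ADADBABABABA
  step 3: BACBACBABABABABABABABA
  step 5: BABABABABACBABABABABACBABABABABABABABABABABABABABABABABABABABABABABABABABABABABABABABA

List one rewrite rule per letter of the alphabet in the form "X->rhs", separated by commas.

  step 2 ⇒ step 3: ADADBABABABA ⇒ BA·C·BA·C·BA·BA·BA·BA·BA·BA·BA·BA
    A ↦ BA
    B ↦ BA
    D ↦ C
    C ↦ AD  (constrained at step 3)

A->BA, B->BA, C->AD, D->C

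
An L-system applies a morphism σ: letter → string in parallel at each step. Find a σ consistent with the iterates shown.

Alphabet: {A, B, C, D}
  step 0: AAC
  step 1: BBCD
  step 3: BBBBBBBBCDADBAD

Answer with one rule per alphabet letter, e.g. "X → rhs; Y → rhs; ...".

A->B, B->BB, C->CD, D->AD

  step 0 ⇒ step 1: AAC ⇒ B·B·CD
    A ↦ B
    C ↦ CD
    B ↦ BB  (constrained at step 1)
    D ↦ AD  (constrained at step 1)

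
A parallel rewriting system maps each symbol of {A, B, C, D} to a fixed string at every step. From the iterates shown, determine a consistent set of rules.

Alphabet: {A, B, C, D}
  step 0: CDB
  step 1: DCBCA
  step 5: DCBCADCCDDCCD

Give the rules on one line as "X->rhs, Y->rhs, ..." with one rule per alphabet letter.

A->C, B->BCA, C->D, D->C

  step 0 ⇒ step 1: CDB ⇒ D·C·BCA
    B ↦ BCA
    C ↦ D
    D ↦ C
    A ↦ C  (constrained at step 1)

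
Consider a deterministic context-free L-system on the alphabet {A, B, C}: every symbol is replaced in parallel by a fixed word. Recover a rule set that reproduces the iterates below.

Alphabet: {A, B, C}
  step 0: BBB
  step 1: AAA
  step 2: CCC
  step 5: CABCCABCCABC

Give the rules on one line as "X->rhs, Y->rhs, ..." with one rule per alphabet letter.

  step 1 ⇒ step 2: AAA ⇒ C·C·C
    A ↦ C
  step 0 ⇒ step 1: BBB ⇒ A·A·A
    B ↦ A
    C ↦ BC  (constrained at step 2)

A->C, B->A, C->BC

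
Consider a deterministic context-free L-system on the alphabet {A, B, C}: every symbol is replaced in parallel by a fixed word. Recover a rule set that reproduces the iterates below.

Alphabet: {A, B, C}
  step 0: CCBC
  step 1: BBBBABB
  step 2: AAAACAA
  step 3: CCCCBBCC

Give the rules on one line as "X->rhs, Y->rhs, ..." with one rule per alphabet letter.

  step 2 ⇒ step 3: AAAACAA ⇒ C·C·C·C·BB·C·C
    A ↦ C
    C ↦ BB
  step 0 ⇒ step 1: CCBC ⇒ BB·BB·A·BB
    B ↦ A

A->C, B->A, C->BB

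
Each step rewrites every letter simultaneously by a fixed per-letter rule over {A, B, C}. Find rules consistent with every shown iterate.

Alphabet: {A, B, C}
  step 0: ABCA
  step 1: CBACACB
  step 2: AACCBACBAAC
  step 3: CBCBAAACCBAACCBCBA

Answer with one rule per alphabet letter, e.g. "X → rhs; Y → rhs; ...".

  step 2 ⇒ step 3: AACCBACBAAC ⇒ CB·CB·A·A·AC·CB·A·AC·CB·CB·A
    A ↦ CB
    B ↦ AC
    C ↦ A

A->CB, B->AC, C->A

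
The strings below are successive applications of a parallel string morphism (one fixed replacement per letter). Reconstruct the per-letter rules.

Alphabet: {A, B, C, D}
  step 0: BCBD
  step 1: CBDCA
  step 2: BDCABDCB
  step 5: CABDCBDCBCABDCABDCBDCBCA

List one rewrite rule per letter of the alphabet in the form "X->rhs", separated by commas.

  step 1 ⇒ step 2: CBDCA ⇒ BD·C·A·BD·CB
    A ↦ CB
    B ↦ C
    C ↦ BD
    D ↦ A

A->CB, B->C, C->BD, D->A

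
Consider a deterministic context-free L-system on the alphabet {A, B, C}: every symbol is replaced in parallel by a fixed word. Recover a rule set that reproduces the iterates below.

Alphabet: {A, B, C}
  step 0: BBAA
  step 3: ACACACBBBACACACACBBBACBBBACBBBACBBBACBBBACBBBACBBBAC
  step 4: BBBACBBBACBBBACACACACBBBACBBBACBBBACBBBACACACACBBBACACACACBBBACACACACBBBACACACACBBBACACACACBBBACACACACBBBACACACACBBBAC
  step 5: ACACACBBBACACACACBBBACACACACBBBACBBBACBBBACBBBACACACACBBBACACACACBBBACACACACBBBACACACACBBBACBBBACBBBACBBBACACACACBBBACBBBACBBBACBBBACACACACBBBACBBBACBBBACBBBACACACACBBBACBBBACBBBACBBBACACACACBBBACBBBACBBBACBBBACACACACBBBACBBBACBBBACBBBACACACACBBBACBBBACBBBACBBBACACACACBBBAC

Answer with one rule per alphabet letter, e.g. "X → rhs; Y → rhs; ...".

  step 4 ⇒ step 5: BBBACBBBACBBBACACACACBBBACBBBACBBBACBBBACACACACBBBACACACACBBBACACACACBBBACACACACBBBACACACACBBBACACACACBBBACACACACBBBAC ⇒ AC·AC·AC·BBB·AC·AC·AC·AC·BBB·AC·AC·AC·AC·BBB·AC·BBB·AC·BBB·AC·BBB·AC·AC·AC·AC·BBB·AC·AC·AC·AC·BBB·AC·AC·AC·AC·BBB·AC·AC·AC·AC·BBB·AC·BBB·AC·BBB·AC·BBB·AC·AC·AC·AC·BBB·AC·BBB·AC·BBB·AC·BBB·AC·AC·AC·AC·BBB·AC·BBB·AC·BBB·AC·BBB·AC·AC·AC·AC·BBB·AC·BBB·AC·BBB·AC·BBB·AC·AC·AC·AC·BBB·AC·BBB·AC·BBB·AC·BBB·AC·AC·AC·AC·BBB·AC·BBB·AC·BBB·AC·BBB·AC·AC·AC·AC·BBB·AC·BBB·AC·BBB·AC·BBB·AC·AC·AC·AC·BBB·AC
    A ↦ BBB
    B ↦ AC
    C ↦ AC

A->BBB, B->AC, C->AC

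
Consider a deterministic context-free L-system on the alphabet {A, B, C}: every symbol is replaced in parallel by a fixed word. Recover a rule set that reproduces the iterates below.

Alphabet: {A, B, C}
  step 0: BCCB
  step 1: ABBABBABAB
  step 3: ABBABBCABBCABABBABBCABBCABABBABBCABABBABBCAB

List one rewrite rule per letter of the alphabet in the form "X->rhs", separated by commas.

  step 0 ⇒ step 1: BCCB ⇒ AB·BAB·BAB·AB
    B ↦ AB
    C ↦ BAB
    A ↦ BC  (constrained at step 1)

A->BC, B->AB, C->BAB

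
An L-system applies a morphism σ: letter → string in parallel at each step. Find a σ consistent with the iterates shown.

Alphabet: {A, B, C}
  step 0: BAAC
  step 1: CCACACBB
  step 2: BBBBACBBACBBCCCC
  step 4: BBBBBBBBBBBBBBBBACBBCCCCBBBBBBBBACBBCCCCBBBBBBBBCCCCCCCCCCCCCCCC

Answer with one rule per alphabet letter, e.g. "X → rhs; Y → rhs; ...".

  step 1 ⇒ step 2: CCACACBB ⇒ BB·BB·AC·BB·AC·BB·CC·CC
    A ↦ AC
    B ↦ CC
    C ↦ BB

A->AC, B->CC, C->BB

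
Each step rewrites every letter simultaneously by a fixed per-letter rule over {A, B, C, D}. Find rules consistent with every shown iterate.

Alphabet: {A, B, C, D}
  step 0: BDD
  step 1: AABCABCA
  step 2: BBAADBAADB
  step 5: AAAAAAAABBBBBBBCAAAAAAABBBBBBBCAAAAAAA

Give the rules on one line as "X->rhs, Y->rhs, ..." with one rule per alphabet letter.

A->B, B->AA, C->D, D->BCA

  step 1 ⇒ step 2: AABCABCA ⇒ B·B·AA·D·B·AA·D·B
    A ↦ B
    B ↦ AA
    C ↦ D
  step 0 ⇒ step 1: BDD ⇒ AA·BCA·BCA
    D ↦ BCA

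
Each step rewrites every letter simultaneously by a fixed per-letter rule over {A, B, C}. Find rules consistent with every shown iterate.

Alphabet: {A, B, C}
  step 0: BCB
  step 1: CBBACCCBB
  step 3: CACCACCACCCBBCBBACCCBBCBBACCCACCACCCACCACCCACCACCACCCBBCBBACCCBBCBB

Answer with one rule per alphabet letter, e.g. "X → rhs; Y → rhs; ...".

  step 0 ⇒ step 1: BCB ⇒ CBB·ACC·CBB
    B ↦ CBB
    C ↦ ACC
    A ↦ C  (constrained at step 1)

A->C, B->CBB, C->ACC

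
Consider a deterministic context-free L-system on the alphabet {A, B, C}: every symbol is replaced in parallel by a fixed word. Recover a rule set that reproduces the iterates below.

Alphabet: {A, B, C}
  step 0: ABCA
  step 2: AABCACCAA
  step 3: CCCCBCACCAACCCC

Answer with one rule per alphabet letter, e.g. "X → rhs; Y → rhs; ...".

A->CC, B->BC, C->A

  step 2 ⇒ step 3: AABCACCAA ⇒ CC·CC·BC·A·CC·A·A·CC·CC
    A ↦ CC
    B ↦ BC
    C ↦ A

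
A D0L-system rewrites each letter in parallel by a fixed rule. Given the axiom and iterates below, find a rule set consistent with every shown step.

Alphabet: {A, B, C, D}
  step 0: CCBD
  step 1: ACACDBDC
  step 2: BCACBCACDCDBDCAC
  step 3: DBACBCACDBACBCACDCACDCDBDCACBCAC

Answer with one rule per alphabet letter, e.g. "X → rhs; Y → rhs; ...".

A->BC, B->DB, C->AC, D->DC

  step 2 ⇒ step 3: BCACBCACDCDBDCAC ⇒ DB·AC·BC·AC·DB·AC·BC·AC·DC·AC·DC·DB·DC·AC·BC·AC
    A ↦ BC
    B ↦ DB
    C ↦ AC
    D ↦ DC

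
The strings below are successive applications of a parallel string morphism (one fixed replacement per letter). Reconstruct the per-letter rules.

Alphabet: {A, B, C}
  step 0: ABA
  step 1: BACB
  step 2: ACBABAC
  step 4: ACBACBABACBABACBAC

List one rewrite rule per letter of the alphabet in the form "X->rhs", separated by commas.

A->B, B->AC, C->AB

  step 1 ⇒ step 2: BACB ⇒ AC·B·AB·AC
    A ↦ B
    B ↦ AC
    C ↦ AB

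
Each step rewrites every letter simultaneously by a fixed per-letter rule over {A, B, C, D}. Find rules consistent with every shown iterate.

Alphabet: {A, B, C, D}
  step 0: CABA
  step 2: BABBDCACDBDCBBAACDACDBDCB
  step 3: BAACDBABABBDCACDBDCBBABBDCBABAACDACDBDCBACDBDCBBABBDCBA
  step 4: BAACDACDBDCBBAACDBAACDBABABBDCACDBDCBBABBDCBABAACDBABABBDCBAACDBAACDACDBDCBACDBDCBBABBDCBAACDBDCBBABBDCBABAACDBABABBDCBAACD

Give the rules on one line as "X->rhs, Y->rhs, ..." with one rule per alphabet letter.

A->ACD, B->BA, C->BDC, D->B

  step 3 ⇒ step 4: BAACDBABABBDCACDBDCBBABBDCBABAACDACDBDCBACDBDCBBABBDCBA ⇒ BA·ACD·ACD·BDC·B·BA·ACD·BA·ACD·BA·BA·B·BDC·ACD·BDC·B·BA·B·BDC·BA·BA·ACD·BA·BA·B·BDC·BA·ACD·BA·ACD·ACD·BDC·B·ACD·BDC·B·BA·B·BDC·BA·ACD·BDC·B·BA·B·BDC·BA·BA·ACD·BA·BA·B·BDC·BA·ACD
    A ↦ ACD
    B ↦ BA
    C ↦ BDC
    D ↦ B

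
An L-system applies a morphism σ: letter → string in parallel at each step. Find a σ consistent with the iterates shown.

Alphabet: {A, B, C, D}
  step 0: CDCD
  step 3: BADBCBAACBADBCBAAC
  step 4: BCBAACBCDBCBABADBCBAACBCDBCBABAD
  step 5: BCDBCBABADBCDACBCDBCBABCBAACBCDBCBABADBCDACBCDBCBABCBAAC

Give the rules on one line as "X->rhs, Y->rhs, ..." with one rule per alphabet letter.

  step 4 ⇒ step 5: BCBAACBCDBCBABADBCBAACBCDBCBABAD ⇒ BC·D·BC·BA·BA·D·BC·D·AC·BC·D·BC·BA·BC·BA·AC·BC·D·BC·BA·BA·D·BC·D·AC·BC·D·BC·BA·BC·BA·AC
    A ↦ BA
    B ↦ BC
    C ↦ D
    D ↦ AC

A->BA, B->BC, C->D, D->AC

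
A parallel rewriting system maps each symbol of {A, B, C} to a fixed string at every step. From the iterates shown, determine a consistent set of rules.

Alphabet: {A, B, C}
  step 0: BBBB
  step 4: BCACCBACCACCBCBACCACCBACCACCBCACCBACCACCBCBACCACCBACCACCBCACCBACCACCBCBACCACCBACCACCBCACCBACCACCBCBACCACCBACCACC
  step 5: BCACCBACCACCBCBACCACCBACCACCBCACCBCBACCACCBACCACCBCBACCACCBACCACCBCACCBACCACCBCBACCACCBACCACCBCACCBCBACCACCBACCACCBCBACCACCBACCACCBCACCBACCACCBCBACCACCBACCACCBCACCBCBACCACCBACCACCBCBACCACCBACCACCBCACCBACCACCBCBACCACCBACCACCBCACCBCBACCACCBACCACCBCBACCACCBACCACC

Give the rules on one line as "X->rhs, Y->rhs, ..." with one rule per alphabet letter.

  step 4 ⇒ step 5: BCACCBACCACCBCBACCACCBACCACCBCACCBACCACCBCBACCACCBACCACCBCACCBACCACCBCBACCACCBACCACCBCACCBACCACCBCBACCACCBACCACC ⇒ BC·ACC·B·ACC·ACC·BC·B·ACC·ACC·B·ACC·ACC·BC·ACC·BC·B·ACC·ACC·B·ACC·ACC·BC·B·ACC·ACC·B·ACC·ACC·BC·ACC·B·ACC·ACC·BC·B·ACC·ACC·B·ACC·ACC·BC·ACC·BC·B·ACC·ACC·B·ACC·ACC·BC·B·ACC·ACC·B·ACC·ACC·BC·ACC·B·ACC·ACC·BC·B·ACC·ACC·B·ACC·ACC·BC·ACC·BC·B·ACC·ACC·B·ACC·ACC·BC·B·ACC·ACC·B·ACC·ACC·BC·ACC·B·ACC·ACC·BC·B·ACC·ACC·B·ACC·ACC·BC·ACC·BC·B·ACC·ACC·B·ACC·ACC·BC·B·ACC·ACC·B·ACC·ACC
    A ↦ B
    B ↦ BC
    C ↦ ACC

A->B, B->BC, C->ACC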